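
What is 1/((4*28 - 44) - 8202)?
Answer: -1/8134 ≈ -0.00012294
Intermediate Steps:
1/((4*28 - 44) - 8202) = 1/((112 - 44) - 8202) = 1/(68 - 8202) = 1/(-8134) = -1/8134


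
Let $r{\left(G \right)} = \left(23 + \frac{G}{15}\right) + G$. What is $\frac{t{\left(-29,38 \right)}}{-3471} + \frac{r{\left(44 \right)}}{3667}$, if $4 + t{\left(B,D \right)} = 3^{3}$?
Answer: $\frac{263996}{21213595} \approx 0.012445$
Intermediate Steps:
$t{\left(B,D \right)} = 23$ ($t{\left(B,D \right)} = -4 + 3^{3} = -4 + 27 = 23$)
$r{\left(G \right)} = 23 + \frac{16 G}{15}$ ($r{\left(G \right)} = \left(23 + G \frac{1}{15}\right) + G = \left(23 + \frac{G}{15}\right) + G = 23 + \frac{16 G}{15}$)
$\frac{t{\left(-29,38 \right)}}{-3471} + \frac{r{\left(44 \right)}}{3667} = \frac{23}{-3471} + \frac{23 + \frac{16}{15} \cdot 44}{3667} = 23 \left(- \frac{1}{3471}\right) + \left(23 + \frac{704}{15}\right) \frac{1}{3667} = - \frac{23}{3471} + \frac{1049}{15} \cdot \frac{1}{3667} = - \frac{23}{3471} + \frac{1049}{55005} = \frac{263996}{21213595}$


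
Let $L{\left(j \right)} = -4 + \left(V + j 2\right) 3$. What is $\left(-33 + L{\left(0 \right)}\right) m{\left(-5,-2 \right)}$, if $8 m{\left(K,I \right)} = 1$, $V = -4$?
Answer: $- \frac{49}{8} \approx -6.125$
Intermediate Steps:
$m{\left(K,I \right)} = \frac{1}{8}$ ($m{\left(K,I \right)} = \frac{1}{8} \cdot 1 = \frac{1}{8}$)
$L{\left(j \right)} = -16 + 6 j$ ($L{\left(j \right)} = -4 + \left(-4 + j 2\right) 3 = -4 + \left(-4 + 2 j\right) 3 = -4 + \left(-12 + 6 j\right) = -16 + 6 j$)
$\left(-33 + L{\left(0 \right)}\right) m{\left(-5,-2 \right)} = \left(-33 + \left(-16 + 6 \cdot 0\right)\right) \frac{1}{8} = \left(-33 + \left(-16 + 0\right)\right) \frac{1}{8} = \left(-33 - 16\right) \frac{1}{8} = \left(-49\right) \frac{1}{8} = - \frac{49}{8}$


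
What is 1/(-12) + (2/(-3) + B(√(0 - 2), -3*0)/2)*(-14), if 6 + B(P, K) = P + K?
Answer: 205/4 - 7*I*√2 ≈ 51.25 - 9.8995*I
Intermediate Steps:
B(P, K) = -6 + K + P (B(P, K) = -6 + (P + K) = -6 + (K + P) = -6 + K + P)
1/(-12) + (2/(-3) + B(√(0 - 2), -3*0)/2)*(-14) = 1/(-12) + (2/(-3) + (-6 - 3*0 + √(0 - 2))/2)*(-14) = -1/12 + (2*(-⅓) + (-6 + 0 + √(-2))*(½))*(-14) = -1/12 + (-⅔ + (-6 + 0 + I*√2)*(½))*(-14) = -1/12 + (-⅔ + (-6 + I*√2)*(½))*(-14) = -1/12 + (-⅔ + (-3 + I*√2/2))*(-14) = -1/12 + (-11/3 + I*√2/2)*(-14) = -1/12 + (154/3 - 7*I*√2) = 205/4 - 7*I*√2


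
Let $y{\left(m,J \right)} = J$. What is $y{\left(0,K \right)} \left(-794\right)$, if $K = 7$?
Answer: $-5558$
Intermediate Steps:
$y{\left(0,K \right)} \left(-794\right) = 7 \left(-794\right) = -5558$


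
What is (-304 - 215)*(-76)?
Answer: 39444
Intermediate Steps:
(-304 - 215)*(-76) = -519*(-76) = 39444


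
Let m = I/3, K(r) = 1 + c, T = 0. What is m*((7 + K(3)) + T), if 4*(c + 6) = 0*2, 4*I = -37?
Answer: -37/6 ≈ -6.1667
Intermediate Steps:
I = -37/4 (I = (1/4)*(-37) = -37/4 ≈ -9.2500)
c = -6 (c = -6 + (0*2)/4 = -6 + (1/4)*0 = -6 + 0 = -6)
K(r) = -5 (K(r) = 1 - 6 = -5)
m = -37/12 (m = -37/4/3 = -37/4*1/3 = -37/12 ≈ -3.0833)
m*((7 + K(3)) + T) = -37*((7 - 5) + 0)/12 = -37*(2 + 0)/12 = -37/12*2 = -37/6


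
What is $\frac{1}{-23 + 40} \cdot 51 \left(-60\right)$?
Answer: $-180$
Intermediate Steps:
$\frac{1}{-23 + 40} \cdot 51 \left(-60\right) = \frac{1}{17} \cdot 51 \left(-60\right) = 3 \left(-60\right) = -180$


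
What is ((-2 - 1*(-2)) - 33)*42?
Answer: -1386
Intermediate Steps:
((-2 - 1*(-2)) - 33)*42 = ((-2 + 2) - 33)*42 = (0 - 33)*42 = -33*42 = -1386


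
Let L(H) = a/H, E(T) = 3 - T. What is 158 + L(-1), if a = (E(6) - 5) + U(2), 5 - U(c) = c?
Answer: 163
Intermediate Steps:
U(c) = 5 - c
a = -5 (a = ((3 - 1*6) - 5) + (5 - 1*2) = ((3 - 6) - 5) + (5 - 2) = (-3 - 5) + 3 = -8 + 3 = -5)
L(H) = -5/H
158 + L(-1) = 158 - 5/(-1) = 158 - 5*(-1) = 158 + 5 = 163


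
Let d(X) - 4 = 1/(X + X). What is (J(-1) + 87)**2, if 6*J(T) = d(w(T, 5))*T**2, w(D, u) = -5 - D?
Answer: 17698849/2304 ≈ 7681.8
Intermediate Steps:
d(X) = 4 + 1/(2*X) (d(X) = 4 + 1/(X + X) = 4 + 1/(2*X))
J(T) = T**2*(4 + 1/(2*(-5 - T)))/6 (J(T) = ((4 + 1/(2*(-5 - T)))*T**2)/6 = (T**2*(4 + 1/(2*(-5 - T))))/6 = T**2*(4 + 1/(2*(-5 - T)))/6)
(J(-1) + 87)**2 = ((1/12)*(-1)**2*(39 + 8*(-1))/(5 - 1) + 87)**2 = ((1/12)*1*(39 - 8)/4 + 87)**2 = ((1/12)*1*(1/4)*31 + 87)**2 = (31/48 + 87)**2 = (4207/48)**2 = 17698849/2304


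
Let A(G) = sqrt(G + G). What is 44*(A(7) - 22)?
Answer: -968 + 44*sqrt(14) ≈ -803.37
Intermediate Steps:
A(G) = sqrt(2)*sqrt(G) (A(G) = sqrt(2*G) = sqrt(2)*sqrt(G))
44*(A(7) - 22) = 44*(sqrt(2)*sqrt(7) - 22) = 44*(sqrt(14) - 22) = 44*(-22 + sqrt(14)) = -968 + 44*sqrt(14)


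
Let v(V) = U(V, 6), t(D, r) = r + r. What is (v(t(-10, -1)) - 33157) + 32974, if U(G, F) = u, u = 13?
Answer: -170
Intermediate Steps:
U(G, F) = 13
t(D, r) = 2*r
v(V) = 13
(v(t(-10, -1)) - 33157) + 32974 = (13 - 33157) + 32974 = -33144 + 32974 = -170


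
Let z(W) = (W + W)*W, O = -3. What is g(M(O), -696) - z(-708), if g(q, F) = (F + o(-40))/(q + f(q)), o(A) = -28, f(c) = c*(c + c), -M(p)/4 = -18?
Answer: -2616598261/2610 ≈ -1.0025e+6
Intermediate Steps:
M(p) = 72 (M(p) = -4*(-18) = 72)
f(c) = 2*c² (f(c) = c*(2*c) = 2*c²)
g(q, F) = (-28 + F)/(q + 2*q²) (g(q, F) = (F - 28)/(q + 2*q²) = (-28 + F)/(q + 2*q²))
z(W) = 2*W² (z(W) = (2*W)*W = 2*W²)
g(M(O), -696) - z(-708) = (-28 - 696)/(72*(1 + 2*72)) - 2*(-708)² = (1/72)*(-724)/(1 + 144) - 2*501264 = (1/72)*(-724)/145 - 1*1002528 = (1/72)*(1/145)*(-724) - 1002528 = -181/2610 - 1002528 = -2616598261/2610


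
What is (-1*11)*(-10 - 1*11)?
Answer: 231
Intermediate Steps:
(-1*11)*(-10 - 1*11) = -11*(-10 - 11) = -11*(-21) = 231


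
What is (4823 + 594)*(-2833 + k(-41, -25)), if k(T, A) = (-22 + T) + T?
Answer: -15909729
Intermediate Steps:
k(T, A) = -22 + 2*T
(4823 + 594)*(-2833 + k(-41, -25)) = (4823 + 594)*(-2833 + (-22 + 2*(-41))) = 5417*(-2833 + (-22 - 82)) = 5417*(-2833 - 104) = 5417*(-2937) = -15909729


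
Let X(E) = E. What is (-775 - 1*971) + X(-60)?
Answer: -1806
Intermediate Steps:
(-775 - 1*971) + X(-60) = (-775 - 1*971) - 60 = (-775 - 971) - 60 = -1746 - 60 = -1806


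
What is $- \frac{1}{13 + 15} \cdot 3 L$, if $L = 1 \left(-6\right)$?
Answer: $\frac{9}{14} \approx 0.64286$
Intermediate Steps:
$L = -6$
$- \frac{1}{13 + 15} \cdot 3 L = - \frac{1}{13 + 15} \cdot 3 \left(-6\right) = - \frac{1}{28} \cdot 3 \left(-6\right) = - \frac{3 \left(-6\right)}{28} = \left(-1\right) \left(- \frac{9}{14}\right) = \frac{9}{14}$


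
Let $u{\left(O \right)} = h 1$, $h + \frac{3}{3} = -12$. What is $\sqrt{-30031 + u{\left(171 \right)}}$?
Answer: $2 i \sqrt{7511} \approx 173.33 i$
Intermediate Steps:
$h = -13$ ($h = -1 - 12 = -13$)
$u{\left(O \right)} = -13$ ($u{\left(O \right)} = \left(-13\right) 1 = -13$)
$\sqrt{-30031 + u{\left(171 \right)}} = \sqrt{-30031 - 13} = \sqrt{-30044} = 2 i \sqrt{7511}$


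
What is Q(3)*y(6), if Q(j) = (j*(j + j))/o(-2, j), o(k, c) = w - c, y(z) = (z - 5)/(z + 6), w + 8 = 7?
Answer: -3/8 ≈ -0.37500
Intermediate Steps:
w = -1 (w = -8 + 7 = -1)
y(z) = (-5 + z)/(6 + z)
o(k, c) = -1 - c
Q(j) = 2*j²/(-1 - j) (Q(j) = (j*(j + j))/(-1 - j) = (j*(2*j))/(-1 - j) = (2*j²)/(-1 - j) = 2*j²/(-1 - j))
Q(3)*y(6) = (-2*3²/(1 + 3))*((-5 + 6)/(6 + 6)) = (-2*9/4)*(1/12) = (-2*9*¼)*((1/12)*1) = -9/2*1/12 = -3/8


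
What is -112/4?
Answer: -28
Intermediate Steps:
-112/4 = -112*¼ = -28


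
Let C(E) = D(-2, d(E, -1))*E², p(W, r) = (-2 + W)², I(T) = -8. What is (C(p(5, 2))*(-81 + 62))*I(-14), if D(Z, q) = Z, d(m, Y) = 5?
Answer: -24624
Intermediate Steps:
C(E) = -2*E²
(C(p(5, 2))*(-81 + 62))*I(-14) = ((-2*(-2 + 5)⁴)*(-81 + 62))*(-8) = (-2*(3²)²*(-19))*(-8) = (-2*9²*(-19))*(-8) = (-2*81*(-19))*(-8) = -162*(-19)*(-8) = 3078*(-8) = -24624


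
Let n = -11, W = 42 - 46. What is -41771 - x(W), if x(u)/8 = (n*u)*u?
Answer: -40363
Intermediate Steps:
W = -4
x(u) = -88*u² (x(u) = 8*((-11*u)*u) = 8*(-11*u²) = -88*u²)
-41771 - x(W) = -41771 - (-88)*(-4)² = -41771 - (-88)*16 = -41771 - 1*(-1408) = -41771 + 1408 = -40363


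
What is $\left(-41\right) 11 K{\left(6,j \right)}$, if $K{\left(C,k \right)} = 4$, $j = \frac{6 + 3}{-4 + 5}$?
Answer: $-1804$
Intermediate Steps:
$j = 9$ ($j = \frac{9}{1} = 9 \cdot 1 = 9$)
$\left(-41\right) 11 K{\left(6,j \right)} = \left(-41\right) 11 \cdot 4 = \left(-451\right) 4 = -1804$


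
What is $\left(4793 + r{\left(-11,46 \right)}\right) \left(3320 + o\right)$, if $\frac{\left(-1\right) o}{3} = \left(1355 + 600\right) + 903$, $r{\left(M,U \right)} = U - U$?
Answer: $-25182422$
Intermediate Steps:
$r{\left(M,U \right)} = 0$
$o = -8574$ ($o = - 3 \left(\left(1355 + 600\right) + 903\right) = - 3 \left(1955 + 903\right) = \left(-3\right) 2858 = -8574$)
$\left(4793 + r{\left(-11,46 \right)}\right) \left(3320 + o\right) = \left(4793 + 0\right) \left(3320 - 8574\right) = 4793 \left(-5254\right) = -25182422$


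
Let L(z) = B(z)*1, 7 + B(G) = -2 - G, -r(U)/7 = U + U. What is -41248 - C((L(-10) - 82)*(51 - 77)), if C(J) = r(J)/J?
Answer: -41234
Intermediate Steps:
r(U) = -14*U (r(U) = -7*(U + U) = -14*U)
B(G) = -9 - G (B(G) = -7 + (-2 - G) = -9 - G)
L(z) = -9 - z (L(z) = (-9 - z)*1 = -9 - z)
C(J) = -14 (C(J) = (-14*J)/J = -14)
-41248 - C((L(-10) - 82)*(51 - 77)) = -41248 - 1*(-14) = -41248 + 14 = -41234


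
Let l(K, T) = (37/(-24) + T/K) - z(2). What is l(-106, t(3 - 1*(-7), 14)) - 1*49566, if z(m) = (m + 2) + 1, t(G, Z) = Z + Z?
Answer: -63056609/1272 ≈ -49573.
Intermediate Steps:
t(G, Z) = 2*Z
z(m) = 3 + m (z(m) = (2 + m) + 1 = 3 + m)
l(K, T) = -157/24 + T/K (l(K, T) = (37/(-24) + T/K) - (3 + 2) = (37*(-1/24) + T/K) - 1*5 = (-37/24 + T/K) - 5 = -157/24 + T/K)
l(-106, t(3 - 1*(-7), 14)) - 1*49566 = (-157/24 + (2*14)/(-106)) - 1*49566 = (-157/24 + 28*(-1/106)) - 49566 = (-157/24 - 14/53) - 49566 = -8657/1272 - 49566 = -63056609/1272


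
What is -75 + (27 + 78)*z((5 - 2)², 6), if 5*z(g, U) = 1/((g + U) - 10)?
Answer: -354/5 ≈ -70.800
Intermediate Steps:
z(g, U) = 1/(5*(-10 + U + g)) (z(g, U) = 1/(5*((g + U) - 10)) = 1/(5*((U + g) - 10)) = 1/(5*(-10 + U + g)))
-75 + (27 + 78)*z((5 - 2)², 6) = -75 + (27 + 78)*(1/(5*(-10 + 6 + (5 - 2)²))) = -75 + 105*(1/(5*(-10 + 6 + 3²))) = -75 + 105*(1/(5*(-10 + 6 + 9))) = -75 + 105*((⅕)/5) = -75 + 105*((⅕)*(⅕)) = -75 + 105*(1/25) = -75 + 21/5 = -354/5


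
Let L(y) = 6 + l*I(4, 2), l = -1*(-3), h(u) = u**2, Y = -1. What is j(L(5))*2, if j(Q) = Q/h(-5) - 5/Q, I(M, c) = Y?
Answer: -232/75 ≈ -3.0933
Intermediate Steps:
I(M, c) = -1
l = 3
L(y) = 3 (L(y) = 6 + 3*(-1) = 6 - 3 = 3)
j(Q) = -5/Q + Q/25 (j(Q) = Q/((-5)**2) - 5/Q = Q/25 - 5/Q = -5/Q + Q/25)
j(L(5))*2 = (-5/3 + (1/25)*3)*2 = (-5*1/3 + 3/25)*2 = (-5/3 + 3/25)*2 = -116/75*2 = -232/75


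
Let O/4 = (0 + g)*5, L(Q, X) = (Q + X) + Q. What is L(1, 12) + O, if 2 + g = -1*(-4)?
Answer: 54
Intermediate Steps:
L(Q, X) = X + 2*Q
g = 2 (g = -2 - 1*(-4) = -2 + 4 = 2)
O = 40 (O = 4*((0 + 2)*5) = 4*(2*5) = 4*10 = 40)
L(1, 12) + O = (12 + 2*1) + 40 = (12 + 2) + 40 = 14 + 40 = 54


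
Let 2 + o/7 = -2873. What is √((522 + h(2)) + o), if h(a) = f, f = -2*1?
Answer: I*√19605 ≈ 140.02*I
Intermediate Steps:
o = -20125 (o = -14 + 7*(-2873) = -14 - 20111 = -20125)
f = -2
h(a) = -2
√((522 + h(2)) + o) = √((522 - 2) - 20125) = √(520 - 20125) = √(-19605) = I*√19605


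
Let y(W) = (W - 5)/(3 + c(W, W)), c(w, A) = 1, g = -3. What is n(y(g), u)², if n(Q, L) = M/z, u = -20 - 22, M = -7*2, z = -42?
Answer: ⅑ ≈ 0.11111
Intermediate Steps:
M = -14
u = -42
y(W) = -5/4 + W/4 (y(W) = (W - 5)/(3 + 1) = (-5 + W)/4 = (-5 + W)*(¼) = -5/4 + W/4)
n(Q, L) = ⅓ (n(Q, L) = -14/(-42) = -14*(-1/42) = ⅓)
n(y(g), u)² = (⅓)² = ⅑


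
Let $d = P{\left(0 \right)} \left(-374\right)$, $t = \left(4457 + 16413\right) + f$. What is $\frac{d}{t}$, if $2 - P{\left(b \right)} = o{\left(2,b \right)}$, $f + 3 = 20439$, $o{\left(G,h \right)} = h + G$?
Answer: $0$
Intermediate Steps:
$o{\left(G,h \right)} = G + h$
$f = 20436$ ($f = -3 + 20439 = 20436$)
$P{\left(b \right)} = - b$ ($P{\left(b \right)} = 2 - \left(2 + b\right) = - b$)
$t = 41306$ ($t = \left(4457 + 16413\right) + 20436 = 20870 + 20436 = 41306$)
$d = 0$ ($d = \left(-1\right) 0 \left(-374\right) = 0 \left(-374\right) = 0$)
$\frac{d}{t} = \frac{0}{41306} = 0 \cdot \frac{1}{41306} = 0$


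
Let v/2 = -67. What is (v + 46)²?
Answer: 7744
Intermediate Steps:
v = -134 (v = 2*(-67) = -134)
(v + 46)² = (-134 + 46)² = (-88)² = 7744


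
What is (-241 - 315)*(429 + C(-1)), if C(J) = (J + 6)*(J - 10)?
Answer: -207944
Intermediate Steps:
C(J) = (-10 + J)*(6 + J) (C(J) = (6 + J)*(-10 + J) = (-10 + J)*(6 + J))
(-241 - 315)*(429 + C(-1)) = (-241 - 315)*(429 + (-60 + (-1)**2 - 4*(-1))) = -556*(429 + (-60 + 1 + 4)) = -556*(429 - 55) = -556*374 = -207944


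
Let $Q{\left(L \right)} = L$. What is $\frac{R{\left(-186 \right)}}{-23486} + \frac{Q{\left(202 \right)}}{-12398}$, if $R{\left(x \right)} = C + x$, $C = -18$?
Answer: $- \frac{553745}{72794857} \approx -0.0076069$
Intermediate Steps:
$R{\left(x \right)} = -18 + x$
$\frac{R{\left(-186 \right)}}{-23486} + \frac{Q{\left(202 \right)}}{-12398} = \frac{-18 - 186}{-23486} + \frac{202}{-12398} = \left(-204\right) \left(- \frac{1}{23486}\right) + 202 \left(- \frac{1}{12398}\right) = \frac{102}{11743} - \frac{101}{6199} = - \frac{553745}{72794857}$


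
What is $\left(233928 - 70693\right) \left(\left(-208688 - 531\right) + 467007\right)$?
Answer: $42080024180$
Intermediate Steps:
$\left(233928 - 70693\right) \left(\left(-208688 - 531\right) + 467007\right) = 163235 \left(-209219 + 467007\right) = 163235 \cdot 257788 = 42080024180$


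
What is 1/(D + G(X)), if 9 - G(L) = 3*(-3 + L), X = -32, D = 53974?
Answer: 1/54088 ≈ 1.8488e-5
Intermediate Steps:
G(L) = 18 - 3*L (G(L) = 9 - 3*(-3 + L) = 9 - (-9 + 3*L) = 9 + (9 - 3*L) = 18 - 3*L)
1/(D + G(X)) = 1/(53974 + (18 - 3*(-32))) = 1/(53974 + (18 + 96)) = 1/(53974 + 114) = 1/54088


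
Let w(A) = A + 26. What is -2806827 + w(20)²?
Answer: -2804711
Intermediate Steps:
w(A) = 26 + A
-2806827 + w(20)² = -2806827 + (26 + 20)² = -2806827 + 46² = -2806827 + 2116 = -2804711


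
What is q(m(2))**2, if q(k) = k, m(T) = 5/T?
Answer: 25/4 ≈ 6.2500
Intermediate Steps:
q(m(2))**2 = (5/2)**2 = 25/4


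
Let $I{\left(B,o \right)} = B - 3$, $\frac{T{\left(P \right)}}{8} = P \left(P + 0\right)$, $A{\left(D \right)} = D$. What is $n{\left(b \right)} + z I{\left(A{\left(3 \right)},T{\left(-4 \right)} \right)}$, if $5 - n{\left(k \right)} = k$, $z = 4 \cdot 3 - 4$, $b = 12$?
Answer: $-7$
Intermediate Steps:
$z = 8$ ($z = 12 - 4 = 8$)
$T{\left(P \right)} = 8 P^{2}$ ($T{\left(P \right)} = 8 P \left(P + 0\right) = 8 P P = 8 P^{2}$)
$n{\left(k \right)} = 5 - k$
$I{\left(B,o \right)} = -3 + B$
$n{\left(b \right)} + z I{\left(A{\left(3 \right)},T{\left(-4 \right)} \right)} = \left(5 - 12\right) + 8 \left(-3 + 3\right) = \left(5 - 12\right) + 8 \cdot 0 = -7 + 0 = -7$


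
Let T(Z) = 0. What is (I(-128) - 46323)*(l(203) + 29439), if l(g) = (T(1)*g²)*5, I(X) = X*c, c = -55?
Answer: -1156452237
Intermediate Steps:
I(X) = -55*X (I(X) = X*(-55) = -55*X)
l(g) = 0 (l(g) = (0*g²)*5 = 0*5 = 0)
(I(-128) - 46323)*(l(203) + 29439) = (-55*(-128) - 46323)*(0 + 29439) = (7040 - 46323)*29439 = -39283*29439 = -1156452237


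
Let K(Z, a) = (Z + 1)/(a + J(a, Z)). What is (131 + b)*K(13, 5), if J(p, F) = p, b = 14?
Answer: 203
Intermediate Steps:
K(Z, a) = (1 + Z)/(2*a) (K(Z, a) = (Z + 1)/(a + a) = (1 + Z)/((2*a)) = (1 + Z)*(1/(2*a)) = (1 + Z)/(2*a))
(131 + b)*K(13, 5) = (131 + 14)*((½)*(1 + 13)/5) = 145*((½)*(⅕)*14) = 145*(7/5) = 203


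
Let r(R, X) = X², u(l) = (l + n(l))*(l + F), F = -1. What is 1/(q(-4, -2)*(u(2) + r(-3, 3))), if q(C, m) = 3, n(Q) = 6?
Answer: 1/51 ≈ 0.019608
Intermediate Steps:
u(l) = (-1 + l)*(6 + l) (u(l) = (l + 6)*(l - 1) = (6 + l)*(-1 + l) = (-1 + l)*(6 + l))
1/(q(-4, -2)*(u(2) + r(-3, 3))) = 1/(3*((-6 + 2² + 5*2) + 3²)) = 1/(3*((-6 + 4 + 10) + 9)) = 1/(3*(8 + 9)) = 1/(3*17) = 1/51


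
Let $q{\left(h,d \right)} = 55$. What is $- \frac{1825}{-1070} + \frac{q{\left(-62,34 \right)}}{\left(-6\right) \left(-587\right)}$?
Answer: $\frac{324325}{188427} \approx 1.7212$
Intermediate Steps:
$- \frac{1825}{-1070} + \frac{q{\left(-62,34 \right)}}{\left(-6\right) \left(-587\right)} = - \frac{1825}{-1070} + \frac{55}{\left(-6\right) \left(-587\right)} = \left(-1825\right) \left(- \frac{1}{1070}\right) + \frac{55}{3522} = \frac{365}{214} + 55 \cdot \frac{1}{3522} = \frac{365}{214} + \frac{55}{3522} = \frac{324325}{188427}$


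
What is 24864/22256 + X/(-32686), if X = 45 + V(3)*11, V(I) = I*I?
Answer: 25296870/22733113 ≈ 1.1128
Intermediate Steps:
V(I) = I**2
X = 144 (X = 45 + 3**2*11 = 45 + 9*11 = 45 + 99 = 144)
24864/22256 + X/(-32686) = 24864/22256 + 144/(-32686) = 24864*(1/22256) + 144*(-1/32686) = 1554/1391 - 72/16343 = 25296870/22733113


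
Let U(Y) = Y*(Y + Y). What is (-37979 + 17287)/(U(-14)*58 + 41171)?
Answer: -20692/63907 ≈ -0.32378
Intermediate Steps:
U(Y) = 2*Y² (U(Y) = Y*(2*Y) = 2*Y²)
(-37979 + 17287)/(U(-14)*58 + 41171) = (-37979 + 17287)/((2*(-14)²)*58 + 41171) = -20692/((2*196)*58 + 41171) = -20692/(392*58 + 41171) = -20692/(22736 + 41171) = -20692/63907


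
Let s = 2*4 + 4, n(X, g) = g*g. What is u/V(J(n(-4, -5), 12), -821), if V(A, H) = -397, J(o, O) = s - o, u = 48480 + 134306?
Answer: -182786/397 ≈ -460.42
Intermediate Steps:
n(X, g) = g**2
s = 12 (s = 8 + 4 = 12)
u = 182786
J(o, O) = 12 - o
u/V(J(n(-4, -5), 12), -821) = 182786/(-397) = 182786*(-1/397) = -182786/397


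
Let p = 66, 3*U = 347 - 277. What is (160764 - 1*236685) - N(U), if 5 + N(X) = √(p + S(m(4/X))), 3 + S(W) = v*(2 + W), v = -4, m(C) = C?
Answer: -75916 - √66535/35 ≈ -75923.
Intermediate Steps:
U = 70/3 (U = (347 - 277)/3 = (⅓)*70 = 70/3 ≈ 23.333)
S(W) = -11 - 4*W (S(W) = -3 - 4*(2 + W) = -3 + (-8 - 4*W) = -11 - 4*W)
N(X) = -5 + √(55 - 16/X) (N(X) = -5 + √(66 + (-11 - 16/X)) = -5 + √(55 - 16/X))
(160764 - 1*236685) - N(U) = (160764 - 1*236685) - (-5 + √(55 - 16/70/3)) = (160764 - 236685) - (-5 + √(55 - 16*3/70)) = -75921 - (-5 + √(55 - 24/35)) = -75921 - (-5 + √(1901/35)) = -75921 - (-5 + √66535/35) = -75921 + (5 - √66535/35) = -75916 - √66535/35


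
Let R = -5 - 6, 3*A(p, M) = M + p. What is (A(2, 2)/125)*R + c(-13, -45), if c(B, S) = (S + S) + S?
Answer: -50669/375 ≈ -135.12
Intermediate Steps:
A(p, M) = M/3 + p/3 (A(p, M) = (M + p)/3 = M/3 + p/3)
c(B, S) = 3*S (c(B, S) = 2*S + S = 3*S)
R = -11
(A(2, 2)/125)*R + c(-13, -45) = (((⅓)*2 + (⅓)*2)/125)*(-11) + 3*(-45) = ((⅔ + ⅔)*(1/125))*(-11) - 135 = ((4/3)*(1/125))*(-11) - 135 = (4/375)*(-11) - 135 = -44/375 - 135 = -50669/375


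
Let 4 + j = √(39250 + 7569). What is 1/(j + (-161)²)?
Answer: 25917/671644070 - √46819/671644070 ≈ 3.8265e-5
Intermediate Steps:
j = -4 + √46819 (j = -4 + √(39250 + 7569) = -4 + √46819 ≈ 212.38)
1/(j + (-161)²) = 1/((-4 + √46819) + (-161)²) = 1/((-4 + √46819) + 25921) = 1/(25917 + √46819)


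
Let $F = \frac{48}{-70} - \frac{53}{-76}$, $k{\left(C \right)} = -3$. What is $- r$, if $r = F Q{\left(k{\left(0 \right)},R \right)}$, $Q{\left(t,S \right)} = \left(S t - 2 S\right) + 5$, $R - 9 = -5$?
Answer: $\frac{93}{532} \approx 0.17481$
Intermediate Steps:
$R = 4$ ($R = 9 - 5 = 4$)
$Q{\left(t,S \right)} = 5 - 2 S + S t$ ($Q{\left(t,S \right)} = \left(- 2 S + S t\right) + 5 = 5 - 2 S + S t$)
$F = \frac{31}{2660}$ ($F = 48 \left(- \frac{1}{70}\right) - - \frac{53}{76} = - \frac{24}{35} + \frac{53}{76} = \frac{31}{2660} \approx 0.011654$)
$r = - \frac{93}{532}$ ($r = \frac{31 \left(5 - 8 + 4 \left(-3\right)\right)}{2660} = \frac{31 \left(5 - 8 - 12\right)}{2660} = \frac{31}{2660} \left(-15\right) = - \frac{93}{532} \approx -0.17481$)
$- r = \left(-1\right) \left(- \frac{93}{532}\right) = \frac{93}{532}$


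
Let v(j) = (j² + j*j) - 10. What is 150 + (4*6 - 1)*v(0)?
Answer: -80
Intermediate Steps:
v(j) = -10 + 2*j² (v(j) = (j² + j²) - 10 = 2*j² - 10 = -10 + 2*j²)
150 + (4*6 - 1)*v(0) = 150 + (4*6 - 1)*(-10 + 2*0²) = 150 + (24 - 1)*(-10 + 2*0) = 150 + 23*(-10 + 0) = 150 + 23*(-10) = 150 - 230 = -80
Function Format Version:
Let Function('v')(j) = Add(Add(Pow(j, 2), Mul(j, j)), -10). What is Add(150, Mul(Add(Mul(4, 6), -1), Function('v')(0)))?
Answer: -80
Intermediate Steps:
Function('v')(j) = Add(-10, Mul(2, Pow(j, 2))) (Function('v')(j) = Add(Add(Pow(j, 2), Pow(j, 2)), -10) = Add(Mul(2, Pow(j, 2)), -10) = Add(-10, Mul(2, Pow(j, 2))))
Add(150, Mul(Add(Mul(4, 6), -1), Function('v')(0))) = Add(150, Mul(Add(Mul(4, 6), -1), Add(-10, Mul(2, Pow(0, 2))))) = Add(150, Mul(Add(24, -1), Add(-10, Mul(2, 0)))) = Add(150, Mul(23, Add(-10, 0))) = Add(150, Mul(23, -10)) = Add(150, -230) = -80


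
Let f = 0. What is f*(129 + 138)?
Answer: 0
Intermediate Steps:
f*(129 + 138) = 0*(129 + 138) = 0*267 = 0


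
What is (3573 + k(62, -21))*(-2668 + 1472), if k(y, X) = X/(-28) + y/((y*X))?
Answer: -89757109/21 ≈ -4.2741e+6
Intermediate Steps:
k(y, X) = 1/X - X/28 (k(y, X) = X*(-1/28) + y/((X*y)) = -X/28 + y*(1/(X*y)) = -X/28 + 1/X = 1/X - X/28)
(3573 + k(62, -21))*(-2668 + 1472) = (3573 + (1/(-21) - 1/28*(-21)))*(-2668 + 1472) = (3573 + (-1/21 + ¾))*(-1196) = (3573 + 59/84)*(-1196) = (300191/84)*(-1196) = -89757109/21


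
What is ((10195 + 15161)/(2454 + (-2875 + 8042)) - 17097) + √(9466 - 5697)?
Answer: -130270881/7621 + √3769 ≈ -17032.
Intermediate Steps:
((10195 + 15161)/(2454 + (-2875 + 8042)) - 17097) + √(9466 - 5697) = (25356/(2454 + 5167) - 17097) + √3769 = (25356/7621 - 17097) + √3769 = -130270881/7621 + √3769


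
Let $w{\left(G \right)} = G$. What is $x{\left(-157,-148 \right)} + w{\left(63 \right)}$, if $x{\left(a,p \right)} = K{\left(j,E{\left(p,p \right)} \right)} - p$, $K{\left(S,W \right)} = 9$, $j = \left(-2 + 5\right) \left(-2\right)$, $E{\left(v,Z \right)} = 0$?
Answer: $220$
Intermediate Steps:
$j = -6$ ($j = 3 \left(-2\right) = -6$)
$x{\left(a,p \right)} = 9 - p$
$x{\left(-157,-148 \right)} + w{\left(63 \right)} = \left(9 - -148\right) + 63 = \left(9 + 148\right) + 63 = 157 + 63 = 220$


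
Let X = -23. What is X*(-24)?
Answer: 552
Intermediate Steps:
X*(-24) = -23*(-24) = 552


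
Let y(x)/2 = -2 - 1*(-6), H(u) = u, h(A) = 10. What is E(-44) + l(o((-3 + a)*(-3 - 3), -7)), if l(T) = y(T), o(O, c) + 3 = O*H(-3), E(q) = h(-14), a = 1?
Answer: 18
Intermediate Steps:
E(q) = 10
y(x) = 8 (y(x) = 2*(-2 - 1*(-6)) = 2*(-2 + 6) = 2*4 = 8)
o(O, c) = -3 - 3*O (o(O, c) = -3 + O*(-3) = -3 - 3*O)
l(T) = 8
E(-44) + l(o((-3 + a)*(-3 - 3), -7)) = 10 + 8 = 18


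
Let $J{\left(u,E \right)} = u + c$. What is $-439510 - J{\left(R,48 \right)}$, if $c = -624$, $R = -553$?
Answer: $-438333$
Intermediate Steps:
$J{\left(u,E \right)} = -624 + u$ ($J{\left(u,E \right)} = u - 624 = -624 + u$)
$-439510 - J{\left(R,48 \right)} = -439510 - \left(-624 - 553\right) = -439510 - -1177 = -439510 + 1177 = -438333$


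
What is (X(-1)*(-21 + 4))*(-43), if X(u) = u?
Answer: -731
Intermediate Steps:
(X(-1)*(-21 + 4))*(-43) = -(-21 + 4)*(-43) = -1*(-17)*(-43) = 17*(-43) = -731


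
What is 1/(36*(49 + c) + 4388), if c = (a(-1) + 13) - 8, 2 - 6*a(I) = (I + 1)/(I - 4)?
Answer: 1/6344 ≈ 0.00015763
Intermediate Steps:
a(I) = ⅓ - (1 + I)/(6*(-4 + I)) (a(I) = ⅓ - (I + 1)/(6*(I - 4)) = ⅓ - (1 + I)/(6*(-4 + I)))
c = 16/3 (c = ((-9 - 1)/(6*(-4 - 1)) + 13) - 8 = ((⅙)*(-10)/(-5) + 13) - 8 = ((⅙)*(-⅕)*(-10) + 13) - 8 = (⅓ + 13) - 8 = 40/3 - 8 = 16/3 ≈ 5.3333)
1/(36*(49 + c) + 4388) = 1/(36*(49 + 16/3) + 4388) = 1/(36*(163/3) + 4388) = 1/(1956 + 4388) = 1/6344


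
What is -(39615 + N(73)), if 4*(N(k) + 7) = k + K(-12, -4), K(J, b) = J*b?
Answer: -158553/4 ≈ -39638.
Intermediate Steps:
N(k) = 5 + k/4 (N(k) = -7 + (k - 12*(-4))/4 = -7 + (k + 48)/4 = -7 + (48 + k)/4 = -7 + (12 + k/4) = 5 + k/4)
-(39615 + N(73)) = -(39615 + (5 + (¼)*73)) = -(39615 + (5 + 73/4)) = -(39615 + 93/4) = -1*158553/4 = -158553/4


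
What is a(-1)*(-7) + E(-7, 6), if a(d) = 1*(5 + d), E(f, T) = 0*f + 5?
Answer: -23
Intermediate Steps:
E(f, T) = 5 (E(f, T) = 0 + 5 = 5)
a(d) = 5 + d
a(-1)*(-7) + E(-7, 6) = (5 - 1)*(-7) + 5 = 4*(-7) + 5 = -28 + 5 = -23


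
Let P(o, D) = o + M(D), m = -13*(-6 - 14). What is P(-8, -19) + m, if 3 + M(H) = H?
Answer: 230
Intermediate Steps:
M(H) = -3 + H
m = 260 (m = -13*(-20) = 260)
P(o, D) = -3 + D + o (P(o, D) = o + (-3 + D) = -3 + D + o)
P(-8, -19) + m = (-3 - 19 - 8) + 260 = -30 + 260 = 230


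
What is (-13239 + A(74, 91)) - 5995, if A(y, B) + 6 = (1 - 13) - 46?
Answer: -19298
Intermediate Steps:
A(y, B) = -64 (A(y, B) = -6 + ((1 - 13) - 46) = -6 + (-12 - 46) = -6 - 58 = -64)
(-13239 + A(74, 91)) - 5995 = (-13239 - 64) - 5995 = -13303 - 5995 = -19298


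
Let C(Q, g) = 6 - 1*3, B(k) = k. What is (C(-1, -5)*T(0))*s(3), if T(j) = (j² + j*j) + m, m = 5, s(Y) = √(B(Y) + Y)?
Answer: 15*√6 ≈ 36.742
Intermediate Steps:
C(Q, g) = 3 (C(Q, g) = 6 - 3 = 3)
s(Y) = √2*√Y (s(Y) = √(Y + Y) = √(2*Y) = √2*√Y)
T(j) = 5 + 2*j² (T(j) = (j² + j*j) + 5 = (j² + j²) + 5 = 2*j² + 5 = 5 + 2*j²)
(C(-1, -5)*T(0))*s(3) = (3*(5 + 2*0²))*(√2*√3) = (3*(5 + 2*0))*√6 = (3*(5 + 0))*√6 = (3*5)*√6 = 15*√6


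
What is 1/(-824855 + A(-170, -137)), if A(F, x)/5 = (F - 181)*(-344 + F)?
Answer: 1/77215 ≈ 1.2951e-5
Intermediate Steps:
A(F, x) = 5*(-344 + F)*(-181 + F) (A(F, x) = 5*((F - 181)*(-344 + F)) = 5*((-181 + F)*(-344 + F)) = 5*((-344 + F)*(-181 + F)) = 5*(-344 + F)*(-181 + F))
1/(-824855 + A(-170, -137)) = 1/(-824855 + (311320 - 2625*(-170) + 5*(-170)**2)) = 1/(-824855 + (311320 + 446250 + 5*28900)) = 1/(-824855 + (311320 + 446250 + 144500)) = 1/(-824855 + 902070) = 1/77215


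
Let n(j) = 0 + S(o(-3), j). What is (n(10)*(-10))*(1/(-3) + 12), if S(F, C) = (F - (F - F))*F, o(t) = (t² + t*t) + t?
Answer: -26250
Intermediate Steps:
o(t) = t + 2*t² (o(t) = (t² + t²) + t = 2*t² + t = t + 2*t²)
S(F, C) = F² (S(F, C) = (F - 1*0)*F = (F + 0)*F = F*F = F²)
n(j) = 225 (n(j) = 0 + (-3*(1 + 2*(-3)))² = 0 + (-3*(1 - 6))² = 0 + (-3*(-5))² = 0 + 15² = 0 + 225 = 225)
(n(10)*(-10))*(1/(-3) + 12) = (225*(-10))*(1/(-3) + 12) = -2250*(-⅓ + 12) = -2250*35/3 = -26250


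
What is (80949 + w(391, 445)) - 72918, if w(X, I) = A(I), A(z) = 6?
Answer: 8037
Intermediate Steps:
w(X, I) = 6
(80949 + w(391, 445)) - 72918 = (80949 + 6) - 72918 = 80955 - 72918 = 8037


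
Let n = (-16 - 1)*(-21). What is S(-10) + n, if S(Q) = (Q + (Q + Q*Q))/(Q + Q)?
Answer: 353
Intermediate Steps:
n = 357 (n = -17*(-21) = 357)
S(Q) = (Q**2 + 2*Q)/(2*Q) (S(Q) = (Q + (Q + Q**2))/((2*Q)) = (Q**2 + 2*Q)*(1/(2*Q)) = (Q**2 + 2*Q)/(2*Q))
S(-10) + n = (1 + (1/2)*(-10)) + 357 = (1 - 5) + 357 = -4 + 357 = 353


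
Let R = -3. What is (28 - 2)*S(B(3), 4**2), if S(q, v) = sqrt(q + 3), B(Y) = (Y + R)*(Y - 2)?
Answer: 26*sqrt(3) ≈ 45.033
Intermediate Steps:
B(Y) = (-3 + Y)*(-2 + Y) (B(Y) = (Y - 3)*(Y - 2) = (-3 + Y)*(-2 + Y))
S(q, v) = sqrt(3 + q)
(28 - 2)*S(B(3), 4**2) = (28 - 2)*sqrt(3 + (6 + 3**2 - 5*3)) = 26*sqrt(3 + (6 + 9 - 15)) = 26*sqrt(3 + 0) = 26*sqrt(3)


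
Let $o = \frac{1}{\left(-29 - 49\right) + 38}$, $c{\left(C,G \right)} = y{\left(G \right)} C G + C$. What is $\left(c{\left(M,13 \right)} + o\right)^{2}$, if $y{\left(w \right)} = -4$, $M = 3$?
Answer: $\frac{37466641}{1600} \approx 23417.0$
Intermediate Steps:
$c{\left(C,G \right)} = C - 4 C G$ ($c{\left(C,G \right)} = - 4 C G + C = C - 4 C G$)
$o = - \frac{1}{40}$ ($o = \frac{1}{\left(-29 - 49\right) + 38} = \frac{1}{-78 + 38} = \frac{1}{-40} = - \frac{1}{40} \approx -0.025$)
$\left(c{\left(M,13 \right)} + o\right)^{2} = \left(3 \left(1 - 52\right) - \frac{1}{40}\right)^{2} = \left(3 \left(-51\right) - \frac{1}{40}\right)^{2} = \left(-153 - \frac{1}{40}\right)^{2} = \left(- \frac{6121}{40}\right)^{2} = \frac{37466641}{1600}$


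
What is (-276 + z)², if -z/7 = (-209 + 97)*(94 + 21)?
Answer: 8079133456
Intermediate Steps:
z = 90160 (z = -7*(-209 + 97)*(94 + 21) = -(-784)*115 = -7*(-12880) = 90160)
(-276 + z)² = (-276 + 90160)² = 89884² = 8079133456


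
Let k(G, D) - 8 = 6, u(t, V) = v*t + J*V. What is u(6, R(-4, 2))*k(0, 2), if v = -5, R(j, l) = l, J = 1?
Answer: -392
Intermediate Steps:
u(t, V) = V - 5*t (u(t, V) = -5*t + 1*V = -5*t + V = V - 5*t)
k(G, D) = 14 (k(G, D) = 8 + 6 = 14)
u(6, R(-4, 2))*k(0, 2) = (2 - 5*6)*14 = (2 - 30)*14 = -28*14 = -392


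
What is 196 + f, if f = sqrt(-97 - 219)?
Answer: 196 + 2*I*sqrt(79) ≈ 196.0 + 17.776*I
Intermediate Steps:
f = 2*I*sqrt(79) (f = sqrt(-316) = 2*I*sqrt(79) ≈ 17.776*I)
196 + f = 196 + 2*I*sqrt(79)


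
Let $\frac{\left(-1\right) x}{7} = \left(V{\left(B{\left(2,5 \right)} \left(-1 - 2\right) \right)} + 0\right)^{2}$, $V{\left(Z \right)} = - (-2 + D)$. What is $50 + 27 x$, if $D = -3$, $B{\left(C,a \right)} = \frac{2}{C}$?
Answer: $-4675$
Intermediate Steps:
$V{\left(Z \right)} = 5$ ($V{\left(Z \right)} = - (-2 - 3) = \left(-1\right) \left(-5\right) = 5$)
$x = -175$ ($x = - 7 \left(5 + 0\right)^{2} = - 7 \cdot 5^{2} = \left(-7\right) 25 = -175$)
$50 + 27 x = 50 + 27 \left(-175\right) = 50 - 4725 = -4675$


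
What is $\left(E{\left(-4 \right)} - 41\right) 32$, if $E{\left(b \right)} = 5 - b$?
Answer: $-1024$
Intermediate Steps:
$\left(E{\left(-4 \right)} - 41\right) 32 = \left(\left(5 - -4\right) - 41\right) 32 = \left(\left(5 + 4\right) - 41\right) 32 = \left(9 - 41\right) 32 = \left(-32\right) 32 = -1024$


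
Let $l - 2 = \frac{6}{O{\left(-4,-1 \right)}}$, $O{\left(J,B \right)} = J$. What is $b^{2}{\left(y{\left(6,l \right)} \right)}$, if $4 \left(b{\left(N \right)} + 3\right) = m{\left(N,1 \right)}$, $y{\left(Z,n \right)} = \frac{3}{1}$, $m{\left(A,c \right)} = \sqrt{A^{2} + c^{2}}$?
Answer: $\frac{\left(12 - \sqrt{10}\right)^{2}}{16} \approx 4.8816$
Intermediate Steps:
$l = \frac{1}{2}$ ($l = 2 + \frac{6}{-4} = 2 + 6 \left(- \frac{1}{4}\right) = 2 - \frac{3}{2} = \frac{1}{2} \approx 0.5$)
$y{\left(Z,n \right)} = 3$ ($y{\left(Z,n \right)} = 3 \cdot 1 = 3$)
$b{\left(N \right)} = -3 + \frac{\sqrt{1 + N^{2}}}{4}$ ($b{\left(N \right)} = -3 + \frac{\sqrt{N^{2} + 1^{2}}}{4} = -3 + \frac{\sqrt{N^{2} + 1}}{4} = -3 + \frac{\sqrt{1 + N^{2}}}{4}$)
$b^{2}{\left(y{\left(6,l \right)} \right)} = \left(-3 + \frac{\sqrt{1 + 3^{2}}}{4}\right)^{2} = \left(-3 + \frac{\sqrt{1 + 9}}{4}\right)^{2} = \left(-3 + \frac{\sqrt{10}}{4}\right)^{2}$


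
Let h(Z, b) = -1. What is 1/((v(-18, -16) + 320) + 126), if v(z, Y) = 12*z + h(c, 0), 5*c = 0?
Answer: 1/229 ≈ 0.0043668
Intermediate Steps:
c = 0 (c = (1/5)*0 = 0)
v(z, Y) = -1 + 12*z (v(z, Y) = 12*z - 1 = -1 + 12*z)
1/((v(-18, -16) + 320) + 126) = 1/(((-1 + 12*(-18)) + 320) + 126) = 1/(((-1 - 216) + 320) + 126) = 1/((-217 + 320) + 126) = 1/(103 + 126) = 1/229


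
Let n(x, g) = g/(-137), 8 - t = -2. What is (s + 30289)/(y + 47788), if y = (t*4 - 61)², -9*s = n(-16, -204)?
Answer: 12448711/19822119 ≈ 0.62802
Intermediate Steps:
t = 10 (t = 8 - 1*(-2) = 8 + 2 = 10)
n(x, g) = -g/137 (n(x, g) = g*(-1/137) = -g/137)
s = -68/411 (s = -(-1)*(-204)/1233 = -⅑*204/137 = -68/411 ≈ -0.16545)
y = 441 (y = (10*4 - 61)² = (40 - 61)² = (-21)² = 441)
(s + 30289)/(y + 47788) = (-68/411 + 30289)/(441 + 47788) = (12448711/411)/48229 = (12448711/411)*(1/48229) = 12448711/19822119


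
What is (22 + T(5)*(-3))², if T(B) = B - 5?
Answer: 484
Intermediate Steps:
T(B) = -5 + B
(22 + T(5)*(-3))² = (22 + (-5 + 5)*(-3))² = (22 + 0*(-3))² = (22 + 0)² = 22² = 484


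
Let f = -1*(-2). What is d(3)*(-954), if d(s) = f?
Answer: -1908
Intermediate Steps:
f = 2
d(s) = 2
d(3)*(-954) = 2*(-954) = -1908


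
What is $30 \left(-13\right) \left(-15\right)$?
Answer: $5850$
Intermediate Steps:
$30 \left(-13\right) \left(-15\right) = \left(-390\right) \left(-15\right) = 5850$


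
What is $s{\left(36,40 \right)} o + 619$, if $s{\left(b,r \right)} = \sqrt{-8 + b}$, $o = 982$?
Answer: $619 + 1964 \sqrt{7} \approx 5815.3$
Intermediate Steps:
$s{\left(36,40 \right)} o + 619 = \sqrt{-8 + 36} \cdot 982 + 619 = \sqrt{28} \cdot 982 + 619 = 2 \sqrt{7} \cdot 982 + 619 = 1964 \sqrt{7} + 619 = 619 + 1964 \sqrt{7}$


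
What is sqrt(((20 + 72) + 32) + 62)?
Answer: sqrt(186) ≈ 13.638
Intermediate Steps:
sqrt(((20 + 72) + 32) + 62) = sqrt((92 + 32) + 62) = sqrt(124 + 62) = sqrt(186)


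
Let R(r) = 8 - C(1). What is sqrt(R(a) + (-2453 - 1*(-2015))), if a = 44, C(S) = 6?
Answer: 2*I*sqrt(109) ≈ 20.881*I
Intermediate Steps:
R(r) = 2 (R(r) = 8 - 1*6 = 8 - 6 = 2)
sqrt(R(a) + (-2453 - 1*(-2015))) = sqrt(2 + (-2453 - 1*(-2015))) = sqrt(2 + (-2453 + 2015)) = sqrt(2 - 438) = sqrt(-436) = 2*I*sqrt(109)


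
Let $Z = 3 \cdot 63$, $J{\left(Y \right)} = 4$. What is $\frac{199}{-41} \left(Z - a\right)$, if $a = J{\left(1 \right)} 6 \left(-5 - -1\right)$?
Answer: $- \frac{56715}{41} \approx -1383.3$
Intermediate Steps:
$Z = 189$
$a = -96$ ($a = 4 \cdot 6 \left(-5 - -1\right) = 24 \left(-5 + 1\right) = 24 \left(-4\right) = -96$)
$\frac{199}{-41} \left(Z - a\right) = \frac{199}{-41} \left(189 - -96\right) = 199 \left(- \frac{1}{41}\right) \left(189 + 96\right) = \left(- \frac{199}{41}\right) 285 = - \frac{56715}{41}$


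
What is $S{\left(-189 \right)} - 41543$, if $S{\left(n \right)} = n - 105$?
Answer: $-41837$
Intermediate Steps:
$S{\left(n \right)} = -105 + n$
$S{\left(-189 \right)} - 41543 = \left(-105 - 189\right) - 41543 = -294 - 41543 = -41837$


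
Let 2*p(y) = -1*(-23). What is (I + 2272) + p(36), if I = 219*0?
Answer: 4567/2 ≈ 2283.5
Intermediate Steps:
I = 0
p(y) = 23/2 (p(y) = (-1*(-23))/2 = (½)*23 = 23/2)
(I + 2272) + p(36) = (0 + 2272) + 23/2 = 2272 + 23/2 = 4567/2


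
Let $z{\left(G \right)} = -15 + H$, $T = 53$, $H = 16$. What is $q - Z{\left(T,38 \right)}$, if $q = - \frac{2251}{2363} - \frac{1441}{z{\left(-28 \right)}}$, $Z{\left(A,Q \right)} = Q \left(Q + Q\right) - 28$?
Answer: $- \frac{10165514}{2363} \approx -4302.0$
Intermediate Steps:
$Z{\left(A,Q \right)} = -28 + 2 Q^{2}$ ($Z{\left(A,Q \right)} = Q 2 Q - 28 = 2 Q^{2} - 28 = -28 + 2 Q^{2}$)
$z{\left(G \right)} = 1$ ($z{\left(G \right)} = -15 + 16 = 1$)
$q = - \frac{3407334}{2363}$ ($q = - \frac{2251}{2363} - \frac{1441}{1} = \left(-2251\right) \frac{1}{2363} - 1441 = - \frac{2251}{2363} - 1441 = - \frac{3407334}{2363} \approx -1442.0$)
$q - Z{\left(T,38 \right)} = - \frac{3407334}{2363} - \left(-28 + 2 \cdot 38^{2}\right) = - \frac{3407334}{2363} - \left(-28 + 2 \cdot 1444\right) = - \frac{3407334}{2363} - \left(-28 + 2888\right) = - \frac{3407334}{2363} - 2860 = - \frac{10165514}{2363}$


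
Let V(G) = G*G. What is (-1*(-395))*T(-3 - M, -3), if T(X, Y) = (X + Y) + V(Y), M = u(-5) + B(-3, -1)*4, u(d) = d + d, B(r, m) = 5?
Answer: -2765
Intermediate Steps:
u(d) = 2*d
V(G) = G²
M = 10 (M = 2*(-5) + 5*4 = -10 + 20 = 10)
T(X, Y) = X + Y + Y² (T(X, Y) = (X + Y) + Y² = X + Y + Y²)
(-1*(-395))*T(-3 - M, -3) = (-1*(-395))*((-3 - 1*10) - 3 + (-3)²) = 395*((-3 - 10) - 3 + 9) = 395*(-13 - 3 + 9) = 395*(-7) = -2765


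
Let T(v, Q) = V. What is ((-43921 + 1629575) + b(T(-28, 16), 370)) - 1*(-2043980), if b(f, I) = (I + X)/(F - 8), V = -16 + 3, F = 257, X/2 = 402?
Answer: 903780040/249 ≈ 3.6296e+6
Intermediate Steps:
X = 804 (X = 2*402 = 804)
V = -13
T(v, Q) = -13
b(f, I) = 268/83 + I/249 (b(f, I) = (I + 804)/(257 - 8) = (804 + I)/249 = (804 + I)*(1/249) = 268/83 + I/249)
((-43921 + 1629575) + b(T(-28, 16), 370)) - 1*(-2043980) = ((-43921 + 1629575) + (268/83 + (1/249)*370)) - 1*(-2043980) = (1585654 + (268/83 + 370/249)) + 2043980 = (1585654 + 1174/249) + 2043980 = 394829020/249 + 2043980 = 903780040/249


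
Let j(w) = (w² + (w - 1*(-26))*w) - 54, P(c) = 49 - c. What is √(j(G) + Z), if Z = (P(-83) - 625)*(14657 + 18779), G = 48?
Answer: I*√16478146 ≈ 4059.3*I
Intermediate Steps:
Z = -16483948 (Z = ((49 - 1*(-83)) - 625)*(14657 + 18779) = ((49 + 83) - 625)*33436 = (132 - 625)*33436 = -493*33436 = -16483948)
j(w) = -54 + w² + w*(26 + w) (j(w) = (w² + (w + 26)*w) - 54 = (w² + (26 + w)*w) - 54 = (w² + w*(26 + w)) - 54 = -54 + w² + w*(26 + w))
√(j(G) + Z) = √((-54 + 2*48² + 26*48) - 16483948) = √((-54 + 2*2304 + 1248) - 16483948) = √((-54 + 4608 + 1248) - 16483948) = √(5802 - 16483948) = √(-16478146) = I*√16478146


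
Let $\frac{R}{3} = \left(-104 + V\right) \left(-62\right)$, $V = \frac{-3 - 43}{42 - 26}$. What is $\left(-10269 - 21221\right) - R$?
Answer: $- \frac{205475}{4} \approx -51369.0$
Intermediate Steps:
$V = - \frac{23}{8}$ ($V = - \frac{46}{16} = \left(-46\right) \frac{1}{16} = - \frac{23}{8} \approx -2.875$)
$R = \frac{79515}{4}$ ($R = 3 \left(-104 - \frac{23}{8}\right) \left(-62\right) = 3 \left(\left(- \frac{855}{8}\right) \left(-62\right)\right) = 3 \cdot \frac{26505}{4} = \frac{79515}{4} \approx 19879.0$)
$\left(-10269 - 21221\right) - R = \left(-10269 - 21221\right) - \frac{79515}{4} = -31490 - \frac{79515}{4} = - \frac{205475}{4}$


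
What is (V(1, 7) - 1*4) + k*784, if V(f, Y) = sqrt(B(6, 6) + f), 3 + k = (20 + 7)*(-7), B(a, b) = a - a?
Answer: -150531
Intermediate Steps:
B(a, b) = 0
k = -192 (k = -3 + (20 + 7)*(-7) = -3 + 27*(-7) = -3 - 189 = -192)
V(f, Y) = sqrt(f) (V(f, Y) = sqrt(0 + f) = sqrt(f))
(V(1, 7) - 1*4) + k*784 = (sqrt(1) - 1*4) - 192*784 = (1 - 4) - 150528 = -3 - 150528 = -150531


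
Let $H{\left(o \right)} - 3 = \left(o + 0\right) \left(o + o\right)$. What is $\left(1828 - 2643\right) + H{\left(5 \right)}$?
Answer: $-762$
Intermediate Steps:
$H{\left(o \right)} = 3 + 2 o^{2}$ ($H{\left(o \right)} = 3 + \left(o + 0\right) \left(o + o\right) = 3 + o 2 o = 3 + 2 o^{2}$)
$\left(1828 - 2643\right) + H{\left(5 \right)} = \left(1828 - 2643\right) + \left(3 + 2 \cdot 5^{2}\right) = -815 + \left(3 + 2 \cdot 25\right) = -815 + \left(3 + 50\right) = -815 + 53 = -762$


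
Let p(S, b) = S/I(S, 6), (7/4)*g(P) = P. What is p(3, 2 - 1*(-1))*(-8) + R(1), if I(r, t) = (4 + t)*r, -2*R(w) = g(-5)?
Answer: 22/35 ≈ 0.62857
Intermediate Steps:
g(P) = 4*P/7
R(w) = 10/7 (R(w) = -2*(-5)/7 = -½*(-20/7) = 10/7)
I(r, t) = r*(4 + t)
p(S, b) = ⅒ (p(S, b) = S/((S*(4 + 6))) = S/((S*10)) = S/((10*S)) = S*(1/(10*S)) = ⅒)
p(3, 2 - 1*(-1))*(-8) + R(1) = (⅒)*(-8) + 10/7 = -⅘ + 10/7 = 22/35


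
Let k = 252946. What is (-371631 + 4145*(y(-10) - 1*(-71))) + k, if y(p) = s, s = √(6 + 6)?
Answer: 175610 + 8290*√3 ≈ 1.8997e+5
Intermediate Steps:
s = 2*√3 (s = √12 = 2*√3 ≈ 3.4641)
y(p) = 2*√3
(-371631 + 4145*(y(-10) - 1*(-71))) + k = (-371631 + 4145*(2*√3 - 1*(-71))) + 252946 = (-371631 + 4145*(2*√3 + 71)) + 252946 = (-371631 + 4145*(71 + 2*√3)) + 252946 = (-371631 + (294295 + 8290*√3)) + 252946 = (-77336 + 8290*√3) + 252946 = 175610 + 8290*√3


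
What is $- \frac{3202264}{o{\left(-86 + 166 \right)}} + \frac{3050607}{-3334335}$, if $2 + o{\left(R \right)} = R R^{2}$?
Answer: $- \frac{2039887602871}{284528808555} \approx -7.1693$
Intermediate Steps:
$o{\left(R \right)} = -2 + R^{3}$ ($o{\left(R \right)} = -2 + R R^{2} = -2 + R^{3}$)
$- \frac{3202264}{o{\left(-86 + 166 \right)}} + \frac{3050607}{-3334335} = - \frac{3202264}{-2 + \left(-86 + 166\right)^{3}} + \frac{3050607}{-3334335} = - \frac{3202264}{-2 + 80^{3}} + 3050607 \left(- \frac{1}{3334335}\right) = - \frac{3202264}{-2 + 512000} - \frac{1016869}{1111445} = - \frac{3202264}{511998} - \frac{1016869}{1111445} = \left(-3202264\right) \frac{1}{511998} - \frac{1016869}{1111445} = - \frac{1601132}{255999} - \frac{1016869}{1111445} = - \frac{2039887602871}{284528808555}$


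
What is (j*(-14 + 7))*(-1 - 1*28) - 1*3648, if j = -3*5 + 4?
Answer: -5881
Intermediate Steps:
j = -11 (j = -15 + 4 = -11)
(j*(-14 + 7))*(-1 - 1*28) - 1*3648 = (-11*(-14 + 7))*(-1 - 1*28) - 1*3648 = (-11*(-7))*(-1 - 28) - 3648 = 77*(-29) - 3648 = -2233 - 3648 = -5881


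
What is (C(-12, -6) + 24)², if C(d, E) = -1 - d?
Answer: 1225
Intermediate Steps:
(C(-12, -6) + 24)² = ((-1 - 1*(-12)) + 24)² = ((-1 + 12) + 24)² = (11 + 24)² = 35² = 1225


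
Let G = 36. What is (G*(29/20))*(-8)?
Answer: -2088/5 ≈ -417.60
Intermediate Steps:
(G*(29/20))*(-8) = (36*(29/20))*(-8) = (261/5)*(-8) = -2088/5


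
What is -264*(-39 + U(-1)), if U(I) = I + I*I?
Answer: 10296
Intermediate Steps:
U(I) = I + I²
-264*(-39 + U(-1)) = -264*(-39 - (1 - 1)) = -264*(-39 - 1*0) = -264*(-39 + 0) = -264*(-39) = 10296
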